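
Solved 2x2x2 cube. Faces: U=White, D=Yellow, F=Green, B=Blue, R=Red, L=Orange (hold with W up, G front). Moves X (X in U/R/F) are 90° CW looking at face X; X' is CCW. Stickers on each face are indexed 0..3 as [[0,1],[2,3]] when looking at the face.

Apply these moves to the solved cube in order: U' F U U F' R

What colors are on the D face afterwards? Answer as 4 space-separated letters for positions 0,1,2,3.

After move 1 (U'): U=WWWW F=OOGG R=GGRR B=RRBB L=BBOO
After move 2 (F): F=GOGO U=WWOB R=WGWR D=RGYY L=BYOY
After move 3 (U): U=OWBW F=WGGO R=RRWR B=BYBB L=GOOY
After move 4 (U): U=BOWW F=RRGO R=BYWR B=GOBB L=WGOY
After move 5 (F'): F=RORG U=BOBW R=GYRR D=GYYY L=WWOW
After move 6 (R): R=RGRY U=BOBG F=RYRY D=GBYG B=WOOB
Query: D face = GBYG

Answer: G B Y G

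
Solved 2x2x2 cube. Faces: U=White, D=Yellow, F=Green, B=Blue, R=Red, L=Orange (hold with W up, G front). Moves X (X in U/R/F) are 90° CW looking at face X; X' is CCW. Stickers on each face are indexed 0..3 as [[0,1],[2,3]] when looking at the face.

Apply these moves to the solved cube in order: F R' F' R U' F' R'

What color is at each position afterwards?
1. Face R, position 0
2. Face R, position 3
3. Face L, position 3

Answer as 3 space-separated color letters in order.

After move 1 (F): F=GGGG U=WWOO R=WRWR D=RRYY L=OYOY
After move 2 (R'): R=RRWW U=WBOB F=GWGO D=RGYG B=YBRB
After move 3 (F'): F=WOGG U=WBRW R=GRRW D=YYYG L=OBOO
After move 4 (R): R=RGWR U=WORG F=WYGG D=YRYY B=WBBB
After move 5 (U'): U=OGWR F=OBGG R=WYWR B=RGBB L=WBOO
After move 6 (F'): F=BGOG U=OGWW R=RYYR D=BOYY L=WROW
After move 7 (R'): R=YRRY U=OBWR F=BGOW D=BGYG B=YGOB
Query 1: R[0] = Y
Query 2: R[3] = Y
Query 3: L[3] = W

Answer: Y Y W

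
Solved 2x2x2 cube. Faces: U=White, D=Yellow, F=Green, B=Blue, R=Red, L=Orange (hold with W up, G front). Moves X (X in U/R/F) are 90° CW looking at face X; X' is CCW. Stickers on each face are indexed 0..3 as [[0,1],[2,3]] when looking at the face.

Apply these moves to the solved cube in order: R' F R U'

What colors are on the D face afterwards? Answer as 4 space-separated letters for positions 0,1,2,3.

Answer: R Y Y Y

Derivation:
After move 1 (R'): R=RRRR U=WBWB F=GWGW D=YGYG B=YBYB
After move 2 (F): F=GGWW U=WBOO R=WRBR D=RRYG L=OYOG
After move 3 (R): R=BWRR U=WGOW F=GRWG D=RYYY B=OBBB
After move 4 (U'): U=GWWO F=OYWG R=GRRR B=BWBB L=OBOG
Query: D face = RYYY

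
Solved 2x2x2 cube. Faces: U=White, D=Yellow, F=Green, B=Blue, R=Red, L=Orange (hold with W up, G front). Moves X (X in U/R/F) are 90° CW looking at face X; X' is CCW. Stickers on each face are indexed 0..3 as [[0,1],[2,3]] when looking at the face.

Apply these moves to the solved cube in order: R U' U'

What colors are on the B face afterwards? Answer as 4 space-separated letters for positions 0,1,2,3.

After move 1 (R): R=RRRR U=WGWG F=GYGY D=YBYB B=WBWB
After move 2 (U'): U=GGWW F=OOGY R=GYRR B=RRWB L=WBOO
After move 3 (U'): U=GWGW F=WBGY R=OORR B=GYWB L=RROO
Query: B face = GYWB

Answer: G Y W B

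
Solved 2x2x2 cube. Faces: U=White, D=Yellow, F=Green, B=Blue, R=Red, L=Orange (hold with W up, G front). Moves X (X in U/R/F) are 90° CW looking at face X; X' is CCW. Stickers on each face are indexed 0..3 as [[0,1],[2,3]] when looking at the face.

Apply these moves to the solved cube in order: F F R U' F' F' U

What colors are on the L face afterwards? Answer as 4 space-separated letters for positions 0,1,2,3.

Answer: Y G O G

Derivation:
After move 1 (F): F=GGGG U=WWOO R=WRWR D=RRYY L=OYOY
After move 2 (F): F=GGGG U=WWYY R=OROR D=WWYY L=OROR
After move 3 (R): R=OORR U=WGYG F=GWGY D=WBYB B=YBWB
After move 4 (U'): U=GGWY F=ORGY R=GWRR B=OOWB L=YBOR
After move 5 (F'): F=RYOG U=GGGR R=BWWR D=BRYB L=YYOW
After move 6 (F'): F=YGRO U=GGBW R=RWBR D=YWYB L=YROG
After move 7 (U): U=BGWG F=RWRO R=OOBR B=YRWB L=YGOG
Query: L face = YGOG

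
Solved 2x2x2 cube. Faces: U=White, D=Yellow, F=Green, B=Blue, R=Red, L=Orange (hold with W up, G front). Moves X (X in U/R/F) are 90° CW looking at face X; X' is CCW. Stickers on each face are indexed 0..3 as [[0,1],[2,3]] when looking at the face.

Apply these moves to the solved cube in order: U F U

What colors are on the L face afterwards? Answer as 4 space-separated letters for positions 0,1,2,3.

Answer: G R O Y

Derivation:
After move 1 (U): U=WWWW F=RRGG R=BBRR B=OOBB L=GGOO
After move 2 (F): F=GRGR U=WWOG R=WBWR D=RBYY L=GYOY
After move 3 (U): U=OWGW F=WBGR R=OOWR B=GYBB L=GROY
Query: L face = GROY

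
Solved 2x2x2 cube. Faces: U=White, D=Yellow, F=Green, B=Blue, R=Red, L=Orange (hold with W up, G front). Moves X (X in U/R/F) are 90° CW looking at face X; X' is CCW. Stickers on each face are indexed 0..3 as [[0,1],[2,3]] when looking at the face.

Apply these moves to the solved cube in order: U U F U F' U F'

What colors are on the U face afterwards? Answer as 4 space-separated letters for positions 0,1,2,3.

Answer: G O R R

Derivation:
After move 1 (U): U=WWWW F=RRGG R=BBRR B=OOBB L=GGOO
After move 2 (U): U=WWWW F=BBGG R=OORR B=GGBB L=RROO
After move 3 (F): F=GBGB U=WWOR R=WOWR D=ROYY L=RYOY
After move 4 (U): U=OWRW F=WOGB R=GGWR B=RYBB L=GBOY
After move 5 (F'): F=OBWG U=OWGW R=OGRR D=BYYY L=GWOR
After move 6 (U): U=GOWW F=OGWG R=RYRR B=GWBB L=OBOR
After move 7 (F'): F=GGOW U=GORR R=YYBR D=BRYY L=OWOW
Query: U face = GORR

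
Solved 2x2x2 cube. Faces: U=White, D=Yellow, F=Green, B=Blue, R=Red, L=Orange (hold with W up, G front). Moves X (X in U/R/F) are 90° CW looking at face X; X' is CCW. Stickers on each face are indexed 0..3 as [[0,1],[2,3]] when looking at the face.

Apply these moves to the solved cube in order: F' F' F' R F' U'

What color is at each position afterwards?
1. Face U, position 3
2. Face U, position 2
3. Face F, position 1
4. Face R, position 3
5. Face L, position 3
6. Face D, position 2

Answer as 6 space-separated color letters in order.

After move 1 (F'): F=GGGG U=WWRR R=YRYR D=OOYY L=OWOW
After move 2 (F'): F=GGGG U=WWYY R=OROR D=WWYY L=OROR
After move 3 (F'): F=GGGG U=WWOO R=WRWR D=RRYY L=OYOY
After move 4 (R): R=WWRR U=WGOG F=GRGY D=RBYB B=OBWB
After move 5 (F'): F=RYGG U=WGWR R=BWRR D=YYYB L=OGOO
After move 6 (U'): U=GRWW F=OGGG R=RYRR B=BWWB L=OBOO
Query 1: U[3] = W
Query 2: U[2] = W
Query 3: F[1] = G
Query 4: R[3] = R
Query 5: L[3] = O
Query 6: D[2] = Y

Answer: W W G R O Y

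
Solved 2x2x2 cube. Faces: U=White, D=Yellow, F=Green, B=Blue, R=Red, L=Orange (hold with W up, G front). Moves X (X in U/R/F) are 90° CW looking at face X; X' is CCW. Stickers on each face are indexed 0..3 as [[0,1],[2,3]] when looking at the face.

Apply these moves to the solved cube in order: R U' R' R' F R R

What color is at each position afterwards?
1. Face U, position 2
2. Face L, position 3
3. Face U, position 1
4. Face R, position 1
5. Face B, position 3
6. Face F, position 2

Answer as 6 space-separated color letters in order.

After move 1 (R): R=RRRR U=WGWG F=GYGY D=YBYB B=WBWB
After move 2 (U'): U=GGWW F=OOGY R=GYRR B=RRWB L=WBOO
After move 3 (R'): R=YRGR U=GWWR F=OGGW D=YOYY B=BRBB
After move 4 (R'): R=RRYG U=GBWB F=OWGR D=YGYW B=YROB
After move 5 (F): F=GORW U=GBOB R=WRBG D=YRYW L=WYOG
After move 6 (R): R=BWGR U=GOOW F=GRRW D=YOYY B=BRBB
After move 7 (R): R=GBRW U=GROW F=GORY D=YBYB B=WROB
Query 1: U[2] = O
Query 2: L[3] = G
Query 3: U[1] = R
Query 4: R[1] = B
Query 5: B[3] = B
Query 6: F[2] = R

Answer: O G R B B R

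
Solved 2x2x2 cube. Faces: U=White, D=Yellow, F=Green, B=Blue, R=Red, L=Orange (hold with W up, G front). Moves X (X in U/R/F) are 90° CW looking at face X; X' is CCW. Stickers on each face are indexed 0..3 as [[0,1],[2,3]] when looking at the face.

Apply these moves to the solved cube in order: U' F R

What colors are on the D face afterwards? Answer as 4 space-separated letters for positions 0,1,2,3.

After move 1 (U'): U=WWWW F=OOGG R=GGRR B=RRBB L=BBOO
After move 2 (F): F=GOGO U=WWOB R=WGWR D=RGYY L=BYOY
After move 3 (R): R=WWRG U=WOOO F=GGGY D=RBYR B=BRWB
Query: D face = RBYR

Answer: R B Y R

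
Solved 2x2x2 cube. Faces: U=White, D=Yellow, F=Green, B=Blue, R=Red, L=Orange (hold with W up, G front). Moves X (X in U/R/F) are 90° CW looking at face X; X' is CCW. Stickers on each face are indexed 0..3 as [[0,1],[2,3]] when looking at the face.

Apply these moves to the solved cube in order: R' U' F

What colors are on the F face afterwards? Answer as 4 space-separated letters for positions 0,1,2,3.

Answer: G O W O

Derivation:
After move 1 (R'): R=RRRR U=WBWB F=GWGW D=YGYG B=YBYB
After move 2 (U'): U=BBWW F=OOGW R=GWRR B=RRYB L=YBOO
After move 3 (F): F=GOWO U=BBOB R=WWWR D=RGYG L=YYOG
Query: F face = GOWO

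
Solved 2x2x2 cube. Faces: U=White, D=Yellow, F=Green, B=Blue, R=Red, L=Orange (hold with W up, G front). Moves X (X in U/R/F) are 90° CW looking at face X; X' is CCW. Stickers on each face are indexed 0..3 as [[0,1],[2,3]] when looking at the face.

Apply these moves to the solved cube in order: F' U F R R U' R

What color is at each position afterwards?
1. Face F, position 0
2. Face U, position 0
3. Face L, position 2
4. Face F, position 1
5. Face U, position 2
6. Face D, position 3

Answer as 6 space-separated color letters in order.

After move 1 (F'): F=GGGG U=WWRR R=YRYR D=OOYY L=OWOW
After move 2 (U): U=RWRW F=YRGG R=BBYR B=OWBB L=GGOW
After move 3 (F): F=GYGR U=RWWG R=RBWR D=YBYY L=GOOO
After move 4 (R): R=WRRB U=RYWR F=GBGY D=YBYO B=GWWB
After move 5 (R): R=RWBR U=RBWY F=GBGO D=YWYG B=RWYB
After move 6 (U'): U=BYRW F=GOGO R=GBBR B=RWYB L=RWOO
After move 7 (R): R=BGRB U=BORO F=GWGG D=YYYR B=WWYB
Query 1: F[0] = G
Query 2: U[0] = B
Query 3: L[2] = O
Query 4: F[1] = W
Query 5: U[2] = R
Query 6: D[3] = R

Answer: G B O W R R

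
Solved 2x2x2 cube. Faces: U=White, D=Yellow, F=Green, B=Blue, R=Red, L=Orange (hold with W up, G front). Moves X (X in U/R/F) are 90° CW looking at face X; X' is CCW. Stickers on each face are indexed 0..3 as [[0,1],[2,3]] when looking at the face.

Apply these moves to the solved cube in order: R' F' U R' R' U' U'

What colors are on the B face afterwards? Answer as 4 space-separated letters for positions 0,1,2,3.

After move 1 (R'): R=RRRR U=WBWB F=GWGW D=YGYG B=YBYB
After move 2 (F'): F=WWGG U=WBRR R=GRYR D=OOYG L=OBOW
After move 3 (U): U=RWRB F=GRGG R=YBYR B=OBYB L=WWOW
After move 4 (R'): R=BRYY U=RYRO F=GWGB D=ORYG B=GBOB
After move 5 (R'): R=RYBY U=RORG F=GYGO D=OWYB B=GBRB
After move 6 (U'): U=OGRR F=WWGO R=GYBY B=RYRB L=GBOW
After move 7 (U'): U=GROR F=GBGO R=WWBY B=GYRB L=RYOW
Query: B face = GYRB

Answer: G Y R B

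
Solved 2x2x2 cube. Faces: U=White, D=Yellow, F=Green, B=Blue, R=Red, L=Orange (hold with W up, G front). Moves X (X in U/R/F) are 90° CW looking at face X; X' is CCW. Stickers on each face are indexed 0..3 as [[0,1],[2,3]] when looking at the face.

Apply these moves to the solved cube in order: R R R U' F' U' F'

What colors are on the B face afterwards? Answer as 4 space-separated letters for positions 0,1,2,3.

Answer: G W Y B

Derivation:
After move 1 (R): R=RRRR U=WGWG F=GYGY D=YBYB B=WBWB
After move 2 (R): R=RRRR U=WYWY F=GBGB D=YWYW B=GBGB
After move 3 (R): R=RRRR U=WBWB F=GWGW D=YGYG B=YBYB
After move 4 (U'): U=BBWW F=OOGW R=GWRR B=RRYB L=YBOO
After move 5 (F'): F=OWOG U=BBGR R=GWYR D=BOYG L=YWOW
After move 6 (U'): U=BRBG F=YWOG R=OWYR B=GWYB L=RROW
After move 7 (F'): F=WGYO U=BROY R=OWBR D=RWYG L=RGOB
Query: B face = GWYB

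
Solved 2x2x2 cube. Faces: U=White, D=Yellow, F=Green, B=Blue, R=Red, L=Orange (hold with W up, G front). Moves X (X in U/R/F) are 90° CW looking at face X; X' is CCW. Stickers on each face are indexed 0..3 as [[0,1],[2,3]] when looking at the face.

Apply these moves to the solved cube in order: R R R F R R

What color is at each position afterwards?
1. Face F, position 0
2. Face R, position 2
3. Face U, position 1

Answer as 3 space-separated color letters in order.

After move 1 (R): R=RRRR U=WGWG F=GYGY D=YBYB B=WBWB
After move 2 (R): R=RRRR U=WYWY F=GBGB D=YWYW B=GBGB
After move 3 (R): R=RRRR U=WBWB F=GWGW D=YGYG B=YBYB
After move 4 (F): F=GGWW U=WBOO R=WRBR D=RRYG L=OYOG
After move 5 (R): R=BWRR U=WGOW F=GRWG D=RYYY B=OBBB
After move 6 (R): R=RBRW U=WROG F=GYWY D=RBYO B=WBGB
Query 1: F[0] = G
Query 2: R[2] = R
Query 3: U[1] = R

Answer: G R R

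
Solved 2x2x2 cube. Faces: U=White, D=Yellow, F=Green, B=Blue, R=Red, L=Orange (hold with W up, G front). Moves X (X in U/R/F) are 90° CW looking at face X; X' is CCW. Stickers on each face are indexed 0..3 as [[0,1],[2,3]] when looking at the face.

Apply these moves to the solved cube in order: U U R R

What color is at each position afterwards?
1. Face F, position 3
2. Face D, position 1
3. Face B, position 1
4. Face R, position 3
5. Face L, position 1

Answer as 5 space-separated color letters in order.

Answer: G W G O R

Derivation:
After move 1 (U): U=WWWW F=RRGG R=BBRR B=OOBB L=GGOO
After move 2 (U): U=WWWW F=BBGG R=OORR B=GGBB L=RROO
After move 3 (R): R=RORO U=WBWG F=BYGY D=YBYG B=WGWB
After move 4 (R): R=RROO U=WYWY F=BBGG D=YWYW B=GGBB
Query 1: F[3] = G
Query 2: D[1] = W
Query 3: B[1] = G
Query 4: R[3] = O
Query 5: L[1] = R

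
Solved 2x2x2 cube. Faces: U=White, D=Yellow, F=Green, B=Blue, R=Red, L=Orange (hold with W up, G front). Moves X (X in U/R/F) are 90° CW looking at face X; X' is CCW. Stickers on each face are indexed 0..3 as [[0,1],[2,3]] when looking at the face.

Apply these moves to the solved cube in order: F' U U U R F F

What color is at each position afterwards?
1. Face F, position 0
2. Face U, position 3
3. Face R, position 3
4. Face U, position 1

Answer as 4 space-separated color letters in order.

Answer: Y O G W

Derivation:
After move 1 (F'): F=GGGG U=WWRR R=YRYR D=OOYY L=OWOW
After move 2 (U): U=RWRW F=YRGG R=BBYR B=OWBB L=GGOW
After move 3 (U): U=RRWW F=BBGG R=OWYR B=GGBB L=YROW
After move 4 (U): U=WRWR F=OWGG R=GGYR B=YRBB L=BBOW
After move 5 (R): R=YGRG U=WWWG F=OOGY D=OBYY B=RRRB
After move 6 (F): F=GOYO U=WWWB R=WGGG D=RYYY L=BOOB
After move 7 (F): F=YGOO U=WWBO R=WGBG D=GWYY L=BROY
Query 1: F[0] = Y
Query 2: U[3] = O
Query 3: R[3] = G
Query 4: U[1] = W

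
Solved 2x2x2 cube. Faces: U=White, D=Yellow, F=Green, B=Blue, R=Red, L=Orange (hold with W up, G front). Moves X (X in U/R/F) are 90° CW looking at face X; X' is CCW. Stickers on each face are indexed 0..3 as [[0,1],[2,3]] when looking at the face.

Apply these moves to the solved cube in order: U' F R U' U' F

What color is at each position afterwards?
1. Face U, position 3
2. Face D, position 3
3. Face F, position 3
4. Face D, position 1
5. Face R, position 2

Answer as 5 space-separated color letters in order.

Answer: W R R B W

Derivation:
After move 1 (U'): U=WWWW F=OOGG R=GGRR B=RRBB L=BBOO
After move 2 (F): F=GOGO U=WWOB R=WGWR D=RGYY L=BYOY
After move 3 (R): R=WWRG U=WOOO F=GGGY D=RBYR B=BRWB
After move 4 (U'): U=OOWO F=BYGY R=GGRG B=WWWB L=BROY
After move 5 (U'): U=OOOW F=BRGY R=BYRG B=GGWB L=WWOY
After move 6 (F): F=GBYR U=OOYW R=OYWG D=RBYR L=WROB
Query 1: U[3] = W
Query 2: D[3] = R
Query 3: F[3] = R
Query 4: D[1] = B
Query 5: R[2] = W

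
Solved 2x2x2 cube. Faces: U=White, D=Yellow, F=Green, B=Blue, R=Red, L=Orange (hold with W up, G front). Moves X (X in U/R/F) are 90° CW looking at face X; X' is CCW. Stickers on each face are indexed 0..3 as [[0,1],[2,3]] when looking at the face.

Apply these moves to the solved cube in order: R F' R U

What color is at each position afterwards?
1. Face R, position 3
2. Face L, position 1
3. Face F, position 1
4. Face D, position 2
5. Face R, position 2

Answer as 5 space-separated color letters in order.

Answer: R O B Y R

Derivation:
After move 1 (R): R=RRRR U=WGWG F=GYGY D=YBYB B=WBWB
After move 2 (F'): F=YYGG U=WGRR R=BRYR D=OOYB L=OGOW
After move 3 (R): R=YBRR U=WYRG F=YOGB D=OWYW B=RBGB
After move 4 (U): U=RWGY F=YBGB R=RBRR B=OGGB L=YOOW
Query 1: R[3] = R
Query 2: L[1] = O
Query 3: F[1] = B
Query 4: D[2] = Y
Query 5: R[2] = R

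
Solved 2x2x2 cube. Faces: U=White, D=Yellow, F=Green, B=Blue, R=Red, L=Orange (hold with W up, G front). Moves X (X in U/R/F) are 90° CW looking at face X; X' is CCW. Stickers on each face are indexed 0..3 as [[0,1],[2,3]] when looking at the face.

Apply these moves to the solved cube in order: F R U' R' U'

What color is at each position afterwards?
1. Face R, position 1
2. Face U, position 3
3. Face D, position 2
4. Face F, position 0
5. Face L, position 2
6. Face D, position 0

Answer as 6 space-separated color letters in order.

After move 1 (F): F=GGGG U=WWOO R=WRWR D=RRYY L=OYOY
After move 2 (R): R=WWRR U=WGOG F=GRGY D=RBYB B=OBWB
After move 3 (U'): U=GGWO F=OYGY R=GRRR B=WWWB L=OBOY
After move 4 (R'): R=RRGR U=GWWW F=OGGO D=RYYY B=BWBB
After move 5 (U'): U=WWGW F=OBGO R=OGGR B=RRBB L=BWOY
Query 1: R[1] = G
Query 2: U[3] = W
Query 3: D[2] = Y
Query 4: F[0] = O
Query 5: L[2] = O
Query 6: D[0] = R

Answer: G W Y O O R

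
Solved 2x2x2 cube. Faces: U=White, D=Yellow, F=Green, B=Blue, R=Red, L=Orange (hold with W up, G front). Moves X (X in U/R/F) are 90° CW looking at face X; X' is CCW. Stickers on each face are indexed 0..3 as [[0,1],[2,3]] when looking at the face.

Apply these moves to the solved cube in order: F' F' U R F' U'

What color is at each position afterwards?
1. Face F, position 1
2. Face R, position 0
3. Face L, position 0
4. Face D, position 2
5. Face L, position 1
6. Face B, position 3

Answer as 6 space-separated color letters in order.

After move 1 (F'): F=GGGG U=WWRR R=YRYR D=OOYY L=OWOW
After move 2 (F'): F=GGGG U=WWYY R=OROR D=WWYY L=OROR
After move 3 (U): U=YWYW F=ORGG R=BBOR B=ORBB L=GGOR
After move 4 (R): R=OBRB U=YRYG F=OWGY D=WBYO B=WRWB
After move 5 (F'): F=WYOG U=YROR R=BBWB D=GRYO L=GGOY
After move 6 (U'): U=RRYO F=GGOG R=WYWB B=BBWB L=WROY
Query 1: F[1] = G
Query 2: R[0] = W
Query 3: L[0] = W
Query 4: D[2] = Y
Query 5: L[1] = R
Query 6: B[3] = B

Answer: G W W Y R B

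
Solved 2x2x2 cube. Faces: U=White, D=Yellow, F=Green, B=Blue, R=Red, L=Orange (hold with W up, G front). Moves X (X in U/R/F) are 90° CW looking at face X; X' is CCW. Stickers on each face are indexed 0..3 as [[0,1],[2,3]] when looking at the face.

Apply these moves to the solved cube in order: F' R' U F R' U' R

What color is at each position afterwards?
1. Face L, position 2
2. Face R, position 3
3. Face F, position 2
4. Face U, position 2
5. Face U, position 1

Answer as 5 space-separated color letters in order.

After move 1 (F'): F=GGGG U=WWRR R=YRYR D=OOYY L=OWOW
After move 2 (R'): R=RRYY U=WBRB F=GWGR D=OGYG B=YBOB
After move 3 (U): U=RWBB F=RRGR R=YBYY B=OWOB L=GWOW
After move 4 (F): F=GRRR U=RWWW R=BBBY D=YYYG L=GOOG
After move 5 (R'): R=BYBB U=ROWO F=GWRW D=YRYR B=GWYB
After move 6 (U'): U=OORW F=GORW R=GWBB B=BYYB L=GWOG
After move 7 (R): R=BGBW U=OORW F=GRRR D=YYYB B=WYOB
Query 1: L[2] = O
Query 2: R[3] = W
Query 3: F[2] = R
Query 4: U[2] = R
Query 5: U[1] = O

Answer: O W R R O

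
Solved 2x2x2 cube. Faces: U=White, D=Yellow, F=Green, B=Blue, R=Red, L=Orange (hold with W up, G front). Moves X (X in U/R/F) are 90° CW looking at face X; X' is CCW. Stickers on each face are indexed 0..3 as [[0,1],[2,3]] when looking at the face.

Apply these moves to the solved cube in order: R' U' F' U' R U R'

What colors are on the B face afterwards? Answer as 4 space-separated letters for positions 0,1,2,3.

After move 1 (R'): R=RRRR U=WBWB F=GWGW D=YGYG B=YBYB
After move 2 (U'): U=BBWW F=OOGW R=GWRR B=RRYB L=YBOO
After move 3 (F'): F=OWOG U=BBGR R=GWYR D=BOYG L=YWOW
After move 4 (U'): U=BRBG F=YWOG R=OWYR B=GWYB L=RROW
After move 5 (R): R=YORW U=BWBG F=YOOG D=BYYG B=GWRB
After move 6 (U): U=BBGW F=YOOG R=GWRW B=RRRB L=YOOW
After move 7 (R'): R=WWGR U=BRGR F=YBOW D=BOYG B=GRYB
Query: B face = GRYB

Answer: G R Y B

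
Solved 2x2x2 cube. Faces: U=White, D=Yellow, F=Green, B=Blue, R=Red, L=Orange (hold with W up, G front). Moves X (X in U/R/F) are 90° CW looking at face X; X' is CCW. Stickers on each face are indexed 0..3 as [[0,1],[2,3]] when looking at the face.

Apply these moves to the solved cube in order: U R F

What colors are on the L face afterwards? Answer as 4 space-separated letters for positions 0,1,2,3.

Answer: G Y O B

Derivation:
After move 1 (U): U=WWWW F=RRGG R=BBRR B=OOBB L=GGOO
After move 2 (R): R=RBRB U=WRWG F=RYGY D=YBYO B=WOWB
After move 3 (F): F=GRYY U=WROG R=WBGB D=RRYO L=GYOB
Query: L face = GYOB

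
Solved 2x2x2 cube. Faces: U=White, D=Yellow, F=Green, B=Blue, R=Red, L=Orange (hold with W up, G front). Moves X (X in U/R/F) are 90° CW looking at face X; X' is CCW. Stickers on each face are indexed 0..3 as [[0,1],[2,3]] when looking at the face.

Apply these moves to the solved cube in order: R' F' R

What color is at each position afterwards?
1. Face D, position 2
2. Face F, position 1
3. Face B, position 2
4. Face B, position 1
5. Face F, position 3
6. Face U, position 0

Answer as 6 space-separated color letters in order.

After move 1 (R'): R=RRRR U=WBWB F=GWGW D=YGYG B=YBYB
After move 2 (F'): F=WWGG U=WBRR R=GRYR D=OOYG L=OBOW
After move 3 (R): R=YGRR U=WWRG F=WOGG D=OYYY B=RBBB
Query 1: D[2] = Y
Query 2: F[1] = O
Query 3: B[2] = B
Query 4: B[1] = B
Query 5: F[3] = G
Query 6: U[0] = W

Answer: Y O B B G W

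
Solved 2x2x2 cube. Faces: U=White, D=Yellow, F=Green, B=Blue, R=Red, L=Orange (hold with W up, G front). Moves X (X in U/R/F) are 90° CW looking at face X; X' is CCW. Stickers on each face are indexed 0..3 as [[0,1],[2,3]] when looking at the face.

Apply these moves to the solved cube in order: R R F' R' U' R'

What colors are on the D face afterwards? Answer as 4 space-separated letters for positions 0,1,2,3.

After move 1 (R): R=RRRR U=WGWG F=GYGY D=YBYB B=WBWB
After move 2 (R): R=RRRR U=WYWY F=GBGB D=YWYW B=GBGB
After move 3 (F'): F=BBGG U=WYRR R=WRYR D=OOYW L=OYOW
After move 4 (R'): R=RRWY U=WGRG F=BYGR D=OBYG B=WBOB
After move 5 (U'): U=GGWR F=OYGR R=BYWY B=RROB L=WBOW
After move 6 (R'): R=YYBW U=GOWR F=OGGR D=OYYR B=GRBB
Query: D face = OYYR

Answer: O Y Y R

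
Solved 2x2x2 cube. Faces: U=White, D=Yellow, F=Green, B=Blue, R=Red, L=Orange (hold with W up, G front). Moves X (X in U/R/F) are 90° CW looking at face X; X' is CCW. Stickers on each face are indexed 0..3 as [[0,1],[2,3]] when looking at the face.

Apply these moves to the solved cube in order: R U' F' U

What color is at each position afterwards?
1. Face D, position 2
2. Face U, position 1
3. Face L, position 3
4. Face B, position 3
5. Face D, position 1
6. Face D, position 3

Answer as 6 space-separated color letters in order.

After move 1 (R): R=RRRR U=WGWG F=GYGY D=YBYB B=WBWB
After move 2 (U'): U=GGWW F=OOGY R=GYRR B=RRWB L=WBOO
After move 3 (F'): F=OYOG U=GGGR R=BYYR D=BOYB L=WWOW
After move 4 (U): U=GGRG F=BYOG R=RRYR B=WWWB L=OYOW
Query 1: D[2] = Y
Query 2: U[1] = G
Query 3: L[3] = W
Query 4: B[3] = B
Query 5: D[1] = O
Query 6: D[3] = B

Answer: Y G W B O B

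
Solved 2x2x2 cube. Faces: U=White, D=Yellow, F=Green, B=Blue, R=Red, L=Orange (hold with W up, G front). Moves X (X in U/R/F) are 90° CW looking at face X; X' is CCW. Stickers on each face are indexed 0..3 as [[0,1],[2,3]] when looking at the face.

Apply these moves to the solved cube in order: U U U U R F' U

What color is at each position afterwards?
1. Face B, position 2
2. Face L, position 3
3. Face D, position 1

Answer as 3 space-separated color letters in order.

Answer: W W O

Derivation:
After move 1 (U): U=WWWW F=RRGG R=BBRR B=OOBB L=GGOO
After move 2 (U): U=WWWW F=BBGG R=OORR B=GGBB L=RROO
After move 3 (U): U=WWWW F=OOGG R=GGRR B=RRBB L=BBOO
After move 4 (U): U=WWWW F=GGGG R=RRRR B=BBBB L=OOOO
After move 5 (R): R=RRRR U=WGWG F=GYGY D=YBYB B=WBWB
After move 6 (F'): F=YYGG U=WGRR R=BRYR D=OOYB L=OGOW
After move 7 (U): U=RWRG F=BRGG R=WBYR B=OGWB L=YYOW
Query 1: B[2] = W
Query 2: L[3] = W
Query 3: D[1] = O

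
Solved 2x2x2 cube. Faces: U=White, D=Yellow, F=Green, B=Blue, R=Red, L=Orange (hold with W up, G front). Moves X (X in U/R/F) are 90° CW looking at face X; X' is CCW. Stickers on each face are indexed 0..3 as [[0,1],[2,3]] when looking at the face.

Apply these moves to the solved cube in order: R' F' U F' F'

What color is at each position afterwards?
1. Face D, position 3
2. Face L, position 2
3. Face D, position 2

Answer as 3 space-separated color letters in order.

After move 1 (R'): R=RRRR U=WBWB F=GWGW D=YGYG B=YBYB
After move 2 (F'): F=WWGG U=WBRR R=GRYR D=OOYG L=OBOW
After move 3 (U): U=RWRB F=GRGG R=YBYR B=OBYB L=WWOW
After move 4 (F'): F=RGGG U=RWYY R=OBOR D=WWYG L=WBOR
After move 5 (F'): F=GGRG U=RWOO R=WBWR D=BRYG L=WYOY
Query 1: D[3] = G
Query 2: L[2] = O
Query 3: D[2] = Y

Answer: G O Y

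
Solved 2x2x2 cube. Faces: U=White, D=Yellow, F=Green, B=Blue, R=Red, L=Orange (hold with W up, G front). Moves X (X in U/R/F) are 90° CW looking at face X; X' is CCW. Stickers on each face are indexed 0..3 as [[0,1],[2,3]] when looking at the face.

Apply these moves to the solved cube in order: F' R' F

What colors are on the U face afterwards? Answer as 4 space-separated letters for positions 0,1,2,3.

After move 1 (F'): F=GGGG U=WWRR R=YRYR D=OOYY L=OWOW
After move 2 (R'): R=RRYY U=WBRB F=GWGR D=OGYG B=YBOB
After move 3 (F): F=GGRW U=WBWW R=RRBY D=YRYG L=OOOG
Query: U face = WBWW

Answer: W B W W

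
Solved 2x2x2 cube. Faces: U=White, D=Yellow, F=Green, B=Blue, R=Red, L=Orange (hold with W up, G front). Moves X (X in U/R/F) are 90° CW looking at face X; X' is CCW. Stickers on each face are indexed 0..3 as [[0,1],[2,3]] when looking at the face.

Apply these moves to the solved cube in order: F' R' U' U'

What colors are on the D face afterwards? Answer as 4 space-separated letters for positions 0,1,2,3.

After move 1 (F'): F=GGGG U=WWRR R=YRYR D=OOYY L=OWOW
After move 2 (R'): R=RRYY U=WBRB F=GWGR D=OGYG B=YBOB
After move 3 (U'): U=BBWR F=OWGR R=GWYY B=RROB L=YBOW
After move 4 (U'): U=BRBW F=YBGR R=OWYY B=GWOB L=RROW
Query: D face = OGYG

Answer: O G Y G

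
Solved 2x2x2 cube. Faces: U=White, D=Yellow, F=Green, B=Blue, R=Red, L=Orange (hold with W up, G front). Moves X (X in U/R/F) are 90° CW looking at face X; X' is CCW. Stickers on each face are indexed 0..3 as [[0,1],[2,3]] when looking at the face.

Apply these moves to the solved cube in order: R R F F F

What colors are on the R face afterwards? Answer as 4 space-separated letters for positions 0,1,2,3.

Answer: W R Y R

Derivation:
After move 1 (R): R=RRRR U=WGWG F=GYGY D=YBYB B=WBWB
After move 2 (R): R=RRRR U=WYWY F=GBGB D=YWYW B=GBGB
After move 3 (F): F=GGBB U=WYOO R=WRYR D=RRYW L=OYOW
After move 4 (F): F=BGBG U=WYWY R=OROR D=YWYW L=OROR
After move 5 (F): F=BBGG U=WYRR R=WRYR D=OOYW L=OYOW
Query: R face = WRYR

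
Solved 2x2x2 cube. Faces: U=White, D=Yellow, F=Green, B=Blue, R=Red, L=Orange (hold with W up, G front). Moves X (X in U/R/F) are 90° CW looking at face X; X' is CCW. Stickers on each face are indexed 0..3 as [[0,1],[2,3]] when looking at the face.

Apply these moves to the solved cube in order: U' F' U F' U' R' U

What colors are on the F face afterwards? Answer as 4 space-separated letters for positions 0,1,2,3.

Answer: G R Y R

Derivation:
After move 1 (U'): U=WWWW F=OOGG R=GGRR B=RRBB L=BBOO
After move 2 (F'): F=OGOG U=WWGR R=YGYR D=BOYY L=BWOW
After move 3 (U): U=GWRW F=YGOG R=RRYR B=BWBB L=OGOW
After move 4 (F'): F=GGYO U=GWRY R=ORBR D=GWYY L=OWOR
After move 5 (U'): U=WYGR F=OWYO R=GGBR B=ORBB L=BWOR
After move 6 (R'): R=GRGB U=WBGO F=OYYR D=GWYO B=YRWB
After move 7 (U): U=GWOB F=GRYR R=YRGB B=BWWB L=OYOR
Query: F face = GRYR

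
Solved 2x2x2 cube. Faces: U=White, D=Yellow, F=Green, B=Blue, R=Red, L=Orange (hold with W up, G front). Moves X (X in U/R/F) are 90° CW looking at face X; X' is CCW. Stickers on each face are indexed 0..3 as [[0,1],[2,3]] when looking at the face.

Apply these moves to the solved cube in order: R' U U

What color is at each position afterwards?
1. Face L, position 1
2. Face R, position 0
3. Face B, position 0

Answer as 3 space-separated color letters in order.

After move 1 (R'): R=RRRR U=WBWB F=GWGW D=YGYG B=YBYB
After move 2 (U): U=WWBB F=RRGW R=YBRR B=OOYB L=GWOO
After move 3 (U): U=BWBW F=YBGW R=OORR B=GWYB L=RROO
Query 1: L[1] = R
Query 2: R[0] = O
Query 3: B[0] = G

Answer: R O G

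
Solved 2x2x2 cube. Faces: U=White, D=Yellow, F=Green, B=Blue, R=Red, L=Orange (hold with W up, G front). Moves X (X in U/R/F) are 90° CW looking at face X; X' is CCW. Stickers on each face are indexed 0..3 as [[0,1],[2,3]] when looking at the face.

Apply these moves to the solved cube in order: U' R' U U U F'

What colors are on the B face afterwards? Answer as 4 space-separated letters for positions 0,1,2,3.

Answer: G R Y B

Derivation:
After move 1 (U'): U=WWWW F=OOGG R=GGRR B=RRBB L=BBOO
After move 2 (R'): R=GRGR U=WBWR F=OWGW D=YOYG B=YRYB
After move 3 (U): U=WWRB F=GRGW R=YRGR B=BBYB L=OWOO
After move 4 (U): U=RWBW F=YRGW R=BBGR B=OWYB L=GROO
After move 5 (U): U=BRWW F=BBGW R=OWGR B=GRYB L=YROO
After move 6 (F'): F=BWBG U=BROG R=OWYR D=ROYG L=YWOW
Query: B face = GRYB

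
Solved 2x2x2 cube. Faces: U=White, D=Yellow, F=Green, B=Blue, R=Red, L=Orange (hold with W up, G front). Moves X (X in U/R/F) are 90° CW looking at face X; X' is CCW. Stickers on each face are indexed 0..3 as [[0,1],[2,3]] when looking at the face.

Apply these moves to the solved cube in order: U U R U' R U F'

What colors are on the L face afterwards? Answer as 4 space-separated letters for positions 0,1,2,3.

After move 1 (U): U=WWWW F=RRGG R=BBRR B=OOBB L=GGOO
After move 2 (U): U=WWWW F=BBGG R=OORR B=GGBB L=RROO
After move 3 (R): R=RORO U=WBWG F=BYGY D=YBYG B=WGWB
After move 4 (U'): U=BGWW F=RRGY R=BYRO B=ROWB L=WGOO
After move 5 (R): R=RBOY U=BRWY F=RBGG D=YWYR B=WOGB
After move 6 (U): U=WBYR F=RBGG R=WOOY B=WGGB L=RBOO
After move 7 (F'): F=BGRG U=WBWO R=WOYY D=BOYR L=RROY
Query: L face = RROY

Answer: R R O Y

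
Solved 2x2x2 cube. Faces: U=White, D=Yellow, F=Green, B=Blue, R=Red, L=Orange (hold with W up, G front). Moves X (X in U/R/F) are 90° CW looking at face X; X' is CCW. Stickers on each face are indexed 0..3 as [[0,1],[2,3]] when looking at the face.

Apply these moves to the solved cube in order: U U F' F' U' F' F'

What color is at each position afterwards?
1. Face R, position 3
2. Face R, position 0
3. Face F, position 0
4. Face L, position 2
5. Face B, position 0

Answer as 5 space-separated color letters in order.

Answer: R O B O O

Derivation:
After move 1 (U): U=WWWW F=RRGG R=BBRR B=OOBB L=GGOO
After move 2 (U): U=WWWW F=BBGG R=OORR B=GGBB L=RROO
After move 3 (F'): F=BGBG U=WWOR R=YOYR D=ROYY L=RWOW
After move 4 (F'): F=GGBB U=WWYY R=OORR D=WWYY L=RROO
After move 5 (U'): U=WYWY F=RRBB R=GGRR B=OOBB L=GGOO
After move 6 (F'): F=RBRB U=WYGR R=WGWR D=GOYY L=GYOW
After move 7 (F'): F=BBRR U=WYWW R=OGGR D=YWYY L=GROG
Query 1: R[3] = R
Query 2: R[0] = O
Query 3: F[0] = B
Query 4: L[2] = O
Query 5: B[0] = O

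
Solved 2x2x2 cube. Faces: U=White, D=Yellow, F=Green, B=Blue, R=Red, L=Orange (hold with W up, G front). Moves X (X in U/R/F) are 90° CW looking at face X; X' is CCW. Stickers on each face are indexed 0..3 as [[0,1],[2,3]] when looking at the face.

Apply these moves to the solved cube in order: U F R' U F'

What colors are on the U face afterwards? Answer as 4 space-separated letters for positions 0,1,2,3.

Answer: O W Y W

Derivation:
After move 1 (U): U=WWWW F=RRGG R=BBRR B=OOBB L=GGOO
After move 2 (F): F=GRGR U=WWOG R=WBWR D=RBYY L=GYOY
After move 3 (R'): R=BRWW U=WBOO F=GWGG D=RRYR B=YOBB
After move 4 (U): U=OWOB F=BRGG R=YOWW B=GYBB L=GWOY
After move 5 (F'): F=RGBG U=OWYW R=RORW D=WYYR L=GBOO
Query: U face = OWYW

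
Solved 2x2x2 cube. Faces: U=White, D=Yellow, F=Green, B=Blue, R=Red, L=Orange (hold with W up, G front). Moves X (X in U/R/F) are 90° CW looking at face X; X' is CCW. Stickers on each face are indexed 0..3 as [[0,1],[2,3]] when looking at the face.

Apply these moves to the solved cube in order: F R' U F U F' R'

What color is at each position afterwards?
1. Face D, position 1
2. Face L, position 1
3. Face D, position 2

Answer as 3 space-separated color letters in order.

Answer: R W Y

Derivation:
After move 1 (F): F=GGGG U=WWOO R=WRWR D=RRYY L=OYOY
After move 2 (R'): R=RRWW U=WBOB F=GWGO D=RGYG B=YBRB
After move 3 (U): U=OWBB F=RRGO R=YBWW B=OYRB L=GWOY
After move 4 (F): F=GROR U=OWYW R=BBBW D=WYYG L=GROG
After move 5 (U): U=YOWW F=BBOR R=OYBW B=GRRB L=GROG
After move 6 (F'): F=BRBO U=YOOB R=YYWW D=RGYG L=GWOW
After move 7 (R'): R=YWYW U=YROG F=BOBB D=RRYO B=GRGB
Query 1: D[1] = R
Query 2: L[1] = W
Query 3: D[2] = Y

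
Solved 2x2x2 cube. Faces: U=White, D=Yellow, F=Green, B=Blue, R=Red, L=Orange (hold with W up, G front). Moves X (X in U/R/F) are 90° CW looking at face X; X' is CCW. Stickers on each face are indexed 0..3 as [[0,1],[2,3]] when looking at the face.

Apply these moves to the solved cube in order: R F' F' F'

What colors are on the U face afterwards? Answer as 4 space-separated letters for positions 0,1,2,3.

Answer: W G O O

Derivation:
After move 1 (R): R=RRRR U=WGWG F=GYGY D=YBYB B=WBWB
After move 2 (F'): F=YYGG U=WGRR R=BRYR D=OOYB L=OGOW
After move 3 (F'): F=YGYG U=WGBY R=OROR D=GWYB L=OROR
After move 4 (F'): F=GGYY U=WGOO R=WRGR D=RRYB L=OYOB
Query: U face = WGOO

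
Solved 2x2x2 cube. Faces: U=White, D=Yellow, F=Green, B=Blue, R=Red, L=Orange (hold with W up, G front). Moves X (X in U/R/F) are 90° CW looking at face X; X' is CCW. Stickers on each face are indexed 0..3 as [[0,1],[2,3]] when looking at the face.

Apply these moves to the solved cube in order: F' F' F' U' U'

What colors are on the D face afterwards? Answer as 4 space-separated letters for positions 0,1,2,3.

After move 1 (F'): F=GGGG U=WWRR R=YRYR D=OOYY L=OWOW
After move 2 (F'): F=GGGG U=WWYY R=OROR D=WWYY L=OROR
After move 3 (F'): F=GGGG U=WWOO R=WRWR D=RRYY L=OYOY
After move 4 (U'): U=WOWO F=OYGG R=GGWR B=WRBB L=BBOY
After move 5 (U'): U=OOWW F=BBGG R=OYWR B=GGBB L=WROY
Query: D face = RRYY

Answer: R R Y Y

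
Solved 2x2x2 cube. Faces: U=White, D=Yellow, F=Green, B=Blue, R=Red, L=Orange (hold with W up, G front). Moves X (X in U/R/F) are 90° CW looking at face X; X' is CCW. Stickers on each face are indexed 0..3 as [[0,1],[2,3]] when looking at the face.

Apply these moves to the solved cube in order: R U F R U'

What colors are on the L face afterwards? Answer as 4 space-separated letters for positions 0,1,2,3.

Answer: Y O O B

Derivation:
After move 1 (R): R=RRRR U=WGWG F=GYGY D=YBYB B=WBWB
After move 2 (U): U=WWGG F=RRGY R=WBRR B=OOWB L=GYOO
After move 3 (F): F=GRYR U=WWOY R=GBGR D=RWYB L=GYOB
After move 4 (R): R=GGRB U=WROR F=GWYB D=RWYO B=YOWB
After move 5 (U'): U=RRWO F=GYYB R=GWRB B=GGWB L=YOOB
Query: L face = YOOB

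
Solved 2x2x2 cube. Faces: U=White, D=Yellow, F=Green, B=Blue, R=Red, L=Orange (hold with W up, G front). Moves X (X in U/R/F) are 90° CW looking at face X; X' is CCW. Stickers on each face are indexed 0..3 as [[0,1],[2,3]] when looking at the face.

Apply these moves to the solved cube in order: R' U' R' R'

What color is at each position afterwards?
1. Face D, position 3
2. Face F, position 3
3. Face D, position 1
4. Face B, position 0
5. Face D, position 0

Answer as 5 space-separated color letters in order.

Answer: W R B W Y

Derivation:
After move 1 (R'): R=RRRR U=WBWB F=GWGW D=YGYG B=YBYB
After move 2 (U'): U=BBWW F=OOGW R=GWRR B=RRYB L=YBOO
After move 3 (R'): R=WRGR U=BYWR F=OBGW D=YOYW B=GRGB
After move 4 (R'): R=RRWG U=BGWG F=OYGR D=YBYW B=WROB
Query 1: D[3] = W
Query 2: F[3] = R
Query 3: D[1] = B
Query 4: B[0] = W
Query 5: D[0] = Y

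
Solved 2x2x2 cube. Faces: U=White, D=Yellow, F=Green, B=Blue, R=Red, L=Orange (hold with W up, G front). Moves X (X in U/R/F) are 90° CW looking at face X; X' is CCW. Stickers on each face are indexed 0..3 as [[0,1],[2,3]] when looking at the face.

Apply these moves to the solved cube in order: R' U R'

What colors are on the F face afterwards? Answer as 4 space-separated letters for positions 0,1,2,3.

After move 1 (R'): R=RRRR U=WBWB F=GWGW D=YGYG B=YBYB
After move 2 (U): U=WWBB F=RRGW R=YBRR B=OOYB L=GWOO
After move 3 (R'): R=BRYR U=WYBO F=RWGB D=YRYW B=GOGB
Query: F face = RWGB

Answer: R W G B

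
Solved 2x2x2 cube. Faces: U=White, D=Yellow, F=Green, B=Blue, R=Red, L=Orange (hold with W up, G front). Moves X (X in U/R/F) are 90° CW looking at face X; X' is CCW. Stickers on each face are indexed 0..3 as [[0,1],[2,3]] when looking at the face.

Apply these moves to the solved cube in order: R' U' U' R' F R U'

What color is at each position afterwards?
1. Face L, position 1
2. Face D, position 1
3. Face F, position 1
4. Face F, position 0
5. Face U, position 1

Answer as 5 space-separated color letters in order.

Answer: W G Y R W

Derivation:
After move 1 (R'): R=RRRR U=WBWB F=GWGW D=YGYG B=YBYB
After move 2 (U'): U=BBWW F=OOGW R=GWRR B=RRYB L=YBOO
After move 3 (U'): U=BWBW F=YBGW R=OORR B=GWYB L=RROO
After move 4 (R'): R=OROR U=BYBG F=YWGW D=YBYW B=GWGB
After move 5 (F): F=GYWW U=BYOR R=BRGR D=OOYW L=RYOB
After move 6 (R): R=GBRR U=BYOW F=GOWW D=OGYG B=RWYB
After move 7 (U'): U=YWBO F=RYWW R=GORR B=GBYB L=RWOB
Query 1: L[1] = W
Query 2: D[1] = G
Query 3: F[1] = Y
Query 4: F[0] = R
Query 5: U[1] = W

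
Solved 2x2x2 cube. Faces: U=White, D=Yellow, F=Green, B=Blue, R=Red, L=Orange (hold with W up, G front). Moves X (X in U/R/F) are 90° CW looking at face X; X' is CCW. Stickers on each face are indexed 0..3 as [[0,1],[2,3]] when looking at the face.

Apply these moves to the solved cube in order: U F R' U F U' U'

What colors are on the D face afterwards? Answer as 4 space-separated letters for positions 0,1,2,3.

After move 1 (U): U=WWWW F=RRGG R=BBRR B=OOBB L=GGOO
After move 2 (F): F=GRGR U=WWOG R=WBWR D=RBYY L=GYOY
After move 3 (R'): R=BRWW U=WBOO F=GWGG D=RRYR B=YOBB
After move 4 (U): U=OWOB F=BRGG R=YOWW B=GYBB L=GWOY
After move 5 (F): F=GBGR U=OWYW R=OOBW D=WYYR L=GROR
After move 6 (U'): U=WWOY F=GRGR R=GBBW B=OOBB L=GYOR
After move 7 (U'): U=WYWO F=GYGR R=GRBW B=GBBB L=OOOR
Query: D face = WYYR

Answer: W Y Y R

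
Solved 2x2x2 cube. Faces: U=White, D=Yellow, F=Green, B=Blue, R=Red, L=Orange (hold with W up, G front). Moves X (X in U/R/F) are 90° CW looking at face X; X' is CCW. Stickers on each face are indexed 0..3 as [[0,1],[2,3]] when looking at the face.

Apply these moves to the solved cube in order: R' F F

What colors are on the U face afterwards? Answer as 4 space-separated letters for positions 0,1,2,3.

After move 1 (R'): R=RRRR U=WBWB F=GWGW D=YGYG B=YBYB
After move 2 (F): F=GGWW U=WBOO R=WRBR D=RRYG L=OYOG
After move 3 (F): F=WGWG U=WBGY R=OROR D=BWYG L=OROR
Query: U face = WBGY

Answer: W B G Y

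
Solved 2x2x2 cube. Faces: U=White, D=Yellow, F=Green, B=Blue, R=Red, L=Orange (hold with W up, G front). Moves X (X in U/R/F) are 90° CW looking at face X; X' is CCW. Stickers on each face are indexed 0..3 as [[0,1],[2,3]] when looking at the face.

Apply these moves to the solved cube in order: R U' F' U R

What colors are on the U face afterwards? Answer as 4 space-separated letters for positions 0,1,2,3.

Answer: G Y R G

Derivation:
After move 1 (R): R=RRRR U=WGWG F=GYGY D=YBYB B=WBWB
After move 2 (U'): U=GGWW F=OOGY R=GYRR B=RRWB L=WBOO
After move 3 (F'): F=OYOG U=GGGR R=BYYR D=BOYB L=WWOW
After move 4 (U): U=GGRG F=BYOG R=RRYR B=WWWB L=OYOW
After move 5 (R): R=YRRR U=GYRG F=BOOB D=BWYW B=GWGB
Query: U face = GYRG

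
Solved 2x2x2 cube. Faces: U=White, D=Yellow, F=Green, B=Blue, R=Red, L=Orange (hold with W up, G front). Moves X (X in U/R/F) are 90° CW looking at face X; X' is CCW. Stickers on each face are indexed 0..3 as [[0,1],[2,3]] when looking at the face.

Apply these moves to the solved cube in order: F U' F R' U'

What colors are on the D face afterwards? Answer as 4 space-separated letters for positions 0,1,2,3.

After move 1 (F): F=GGGG U=WWOO R=WRWR D=RRYY L=OYOY
After move 2 (U'): U=WOWO F=OYGG R=GGWR B=WRBB L=BBOY
After move 3 (F): F=GOGY U=WOYB R=WGOR D=WGYY L=BROR
After move 4 (R'): R=GRWO U=WBYW F=GOGB D=WOYY B=YRGB
After move 5 (U'): U=BWWY F=BRGB R=GOWO B=GRGB L=YROR
Query: D face = WOYY

Answer: W O Y Y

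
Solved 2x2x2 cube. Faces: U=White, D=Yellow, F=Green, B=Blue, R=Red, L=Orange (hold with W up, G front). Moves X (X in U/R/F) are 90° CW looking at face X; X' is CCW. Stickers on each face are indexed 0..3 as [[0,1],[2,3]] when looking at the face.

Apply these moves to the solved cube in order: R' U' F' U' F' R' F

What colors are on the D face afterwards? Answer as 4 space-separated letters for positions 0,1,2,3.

After move 1 (R'): R=RRRR U=WBWB F=GWGW D=YGYG B=YBYB
After move 2 (U'): U=BBWW F=OOGW R=GWRR B=RRYB L=YBOO
After move 3 (F'): F=OWOG U=BBGR R=GWYR D=BOYG L=YWOW
After move 4 (U'): U=BRBG F=YWOG R=OWYR B=GWYB L=RROW
After move 5 (F'): F=WGYO U=BROY R=OWBR D=RWYG L=RGOB
After move 6 (R'): R=WROB U=BYOG F=WRYY D=RGYO B=GWWB
After move 7 (F): F=YWYR U=BYBG R=ORGB D=OWYO L=RROG
Query: D face = OWYO

Answer: O W Y O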